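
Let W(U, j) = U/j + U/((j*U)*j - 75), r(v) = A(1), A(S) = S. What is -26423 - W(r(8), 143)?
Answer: -76982955403/2913482 ≈ -26423.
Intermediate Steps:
r(v) = 1
W(U, j) = U/j + U/(-75 + U*j²) (W(U, j) = U/j + U/((U*j)*j - 75) = U/j + U/(U*j² - 75) = U/j + U/(-75 + U*j²))
-26423 - W(r(8), 143) = -26423 - (-75 + 143 + 1*143²)/(143*(-75 + 1*143²)) = -26423 - (-75 + 143 + 1*20449)/(143*(-75 + 1*20449)) = -26423 - (-75 + 143 + 20449)/(143*(-75 + 20449)) = -26423 - 20517/(143*20374) = -26423 - 1*20517/2913482 = -26423 - 20517/2913482 = -76982955403/2913482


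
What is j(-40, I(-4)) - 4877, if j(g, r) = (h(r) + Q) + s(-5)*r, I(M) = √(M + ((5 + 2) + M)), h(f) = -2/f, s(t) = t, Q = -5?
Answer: -4882 - 3*I ≈ -4882.0 - 3.0*I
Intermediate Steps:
I(M) = √(7 + 2*M) (I(M) = √(M + (7 + M)) = √(7 + 2*M))
j(g, r) = -5 - 5*r - 2/r (j(g, r) = (-2/r - 5) - 5*r = (-5 - 2/r) - 5*r = -5 - 5*r - 2/r)
j(-40, I(-4)) - 4877 = (-5 - 5*√(7 + 2*(-4)) - 2/√(7 + 2*(-4))) - 4877 = (-5 - 5*√(7 - 8) - 2/√(7 - 8)) - 4877 = (-5 - 5*I - 2*(-I)) - 4877 = (-5 - 5*I - (-2)*I) - 4877 = (-5 - 5*I + 2*I) - 4877 = (-5 - 3*I) - 4877 = -4882 - 3*I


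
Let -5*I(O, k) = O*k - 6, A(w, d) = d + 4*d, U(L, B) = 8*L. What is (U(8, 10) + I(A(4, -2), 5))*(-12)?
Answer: -4512/5 ≈ -902.40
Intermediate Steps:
A(w, d) = 5*d
I(O, k) = 6/5 - O*k/5 (I(O, k) = -(O*k - 6)/5 = -(-6 + O*k)/5 = 6/5 - O*k/5)
(U(8, 10) + I(A(4, -2), 5))*(-12) = (8*8 + (6/5 - ⅕*5*(-2)*5))*(-12) = (64 + (6/5 - ⅕*(-10)*5))*(-12) = (64 + (6/5 + 10))*(-12) = (64 + 56/5)*(-12) = (376/5)*(-12) = -4512/5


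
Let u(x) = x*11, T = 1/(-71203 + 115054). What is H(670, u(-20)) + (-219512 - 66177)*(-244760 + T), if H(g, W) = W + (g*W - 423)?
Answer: 3066285191334358/43851 ≈ 6.9925e+10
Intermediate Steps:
T = 1/43851 ≈ 2.2804e-5
u(x) = 11*x
H(g, W) = -423 + W + W*g (H(g, W) = W + (W*g - 423) = W + (-423 + W*g) = -423 + W + W*g)
H(670, u(-20)) + (-219512 - 66177)*(-244760 + T) = (-423 + 11*(-20) + (11*(-20))*670) + (-219512 - 66177)*(-244760 + 1/43851) = (-423 - 220 - 220*670) - 285689*(-10732970759/43851) = (-423 - 220 - 147400) + 3066291683167951/43851 = -148043 + 3066291683167951/43851 = 3066285191334358/43851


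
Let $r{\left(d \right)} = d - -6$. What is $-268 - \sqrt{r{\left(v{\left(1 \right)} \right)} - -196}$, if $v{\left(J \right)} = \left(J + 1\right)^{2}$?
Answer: $-268 - \sqrt{206} \approx -282.35$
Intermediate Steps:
$v{\left(J \right)} = \left(1 + J\right)^{2}$
$r{\left(d \right)} = 6 + d$ ($r{\left(d \right)} = d + 6 = 6 + d$)
$-268 - \sqrt{r{\left(v{\left(1 \right)} \right)} - -196} = -268 - \sqrt{\left(6 + \left(1 + 1\right)^{2}\right) - -196} = -268 - \sqrt{\left(6 + 2^{2}\right) + 196} = -268 - \sqrt{\left(6 + 4\right) + 196} = -268 - \sqrt{10 + 196} = -268 - \sqrt{206}$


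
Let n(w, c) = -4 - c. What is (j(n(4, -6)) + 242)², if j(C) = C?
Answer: 59536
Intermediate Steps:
(j(n(4, -6)) + 242)² = ((-4 - 1*(-6)) + 242)² = ((-4 + 6) + 242)² = (2 + 242)² = 244² = 59536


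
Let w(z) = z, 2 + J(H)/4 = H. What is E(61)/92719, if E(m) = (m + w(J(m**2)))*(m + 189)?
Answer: 3734250/92719 ≈ 40.275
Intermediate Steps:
J(H) = -8 + 4*H
E(m) = (189 + m)*(-8 + m + 4*m**2) (E(m) = (m + (-8 + 4*m**2))*(m + 189) = (-8 + m + 4*m**2)*(189 + m) = (189 + m)*(-8 + m + 4*m**2))
E(61)/92719 = (-1512 + 4*61**3 + 181*61 + 757*61**2)/92719 = (-1512 + 4*226981 + 11041 + 757*3721)*(1/92719) = (-1512 + 907924 + 11041 + 2816797)*(1/92719) = 3734250*(1/92719) = 3734250/92719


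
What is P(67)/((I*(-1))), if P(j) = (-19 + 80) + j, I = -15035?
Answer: 128/15035 ≈ 0.0085135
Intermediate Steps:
P(j) = 61 + j
P(67)/((I*(-1))) = (61 + 67)/((-15035*(-1))) = 128/15035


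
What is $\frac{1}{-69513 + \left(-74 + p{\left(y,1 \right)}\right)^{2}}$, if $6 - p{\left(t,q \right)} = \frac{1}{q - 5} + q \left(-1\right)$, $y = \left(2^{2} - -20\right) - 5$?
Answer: $- \frac{16}{1040919} \approx -1.5371 \cdot 10^{-5}$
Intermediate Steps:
$y = 19$ ($y = \left(4 + 20\right) - 5 = 24 - 5 = 19$)
$p{\left(t,q \right)} = 6 + q - \frac{1}{-5 + q}$ ($p{\left(t,q \right)} = 6 - \left(\frac{1}{q - 5} + q \left(-1\right)\right) = 6 - \left(\frac{1}{-5 + q} - q\right) = 6 + \left(q - \frac{1}{-5 + q}\right) = 6 + q - \frac{1}{-5 + q}$)
$\frac{1}{-69513 + \left(-74 + p{\left(y,1 \right)}\right)^{2}} = \frac{1}{-69513 + \left(-74 + \frac{-31 + 1 + 1^{2}}{-5 + 1}\right)^{2}} = \frac{1}{-69513 + \left(-74 + \frac{-31 + 1 + 1}{-4}\right)^{2}} = \frac{1}{-69513 + \left(-74 - - \frac{29}{4}\right)^{2}} = \frac{1}{-69513 + \left(-74 + \frac{29}{4}\right)^{2}} = \frac{1}{-69513 + \left(- \frac{267}{4}\right)^{2}} = \frac{1}{-69513 + \frac{71289}{16}} = \frac{1}{- \frac{1040919}{16}} = - \frac{16}{1040919}$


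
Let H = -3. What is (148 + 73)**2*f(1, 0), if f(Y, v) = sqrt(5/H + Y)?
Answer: 48841*I*sqrt(6)/3 ≈ 39879.0*I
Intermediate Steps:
f(Y, v) = sqrt(-5/3 + Y) (f(Y, v) = sqrt(5/(-3) + Y) = sqrt(5*(-1/3) + Y) = sqrt(-5/3 + Y))
(148 + 73)**2*f(1, 0) = (148 + 73)**2*(sqrt(-15 + 9*1)/3) = 221**2*(sqrt(-15 + 9)/3) = 48841*(sqrt(-6)/3) = 48841*((I*sqrt(6))/3) = 48841*(I*sqrt(6)/3) = 48841*I*sqrt(6)/3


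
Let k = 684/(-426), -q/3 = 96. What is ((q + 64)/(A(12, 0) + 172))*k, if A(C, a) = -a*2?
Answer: 6384/3053 ≈ 2.0911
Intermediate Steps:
q = -288 (q = -3*96 = -288)
A(C, a) = -2*a
k = -114/71 (k = 684*(-1/426) = -114/71 ≈ -1.6056)
((q + 64)/(A(12, 0) + 172))*k = ((-288 + 64)/(-2*0 + 172))*(-114/71) = -224/(0 + 172)*(-114/71) = -224/172*(-114/71) = -224*1/172*(-114/71) = -56/43*(-114/71) = 6384/3053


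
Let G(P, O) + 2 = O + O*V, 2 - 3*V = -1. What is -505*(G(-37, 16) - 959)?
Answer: 469145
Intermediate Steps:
V = 1 (V = ⅔ - ⅓*(-1) = ⅔ + ⅓ = 1)
G(P, O) = -2 + 2*O (G(P, O) = -2 + (O + O*1) = -2 + (O + O) = -2 + 2*O)
-505*(G(-37, 16) - 959) = -505*((-2 + 2*16) - 959) = -505*((-2 + 32) - 959) = -505*(30 - 959) = -505*(-929) = 469145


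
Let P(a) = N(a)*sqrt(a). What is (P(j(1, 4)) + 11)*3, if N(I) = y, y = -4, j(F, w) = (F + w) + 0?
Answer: 33 - 12*sqrt(5) ≈ 6.1672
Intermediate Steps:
j(F, w) = F + w
N(I) = -4
P(a) = -4*sqrt(a)
(P(j(1, 4)) + 11)*3 = (-4*sqrt(1 + 4) + 11)*3 = (-4*sqrt(5) + 11)*3 = (11 - 4*sqrt(5))*3 = 33 - 12*sqrt(5)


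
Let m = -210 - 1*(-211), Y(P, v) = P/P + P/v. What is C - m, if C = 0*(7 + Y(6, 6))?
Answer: -1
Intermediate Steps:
Y(P, v) = 1 + P/v
m = 1 (m = -210 + 211 = 1)
C = 0 (C = 0*(7 + (6 + 6)/6) = 0*(7 + (1/6)*12) = 0*(7 + 2) = 0*9 = 0)
C - m = 0 - 1*1 = 0 - 1 = -1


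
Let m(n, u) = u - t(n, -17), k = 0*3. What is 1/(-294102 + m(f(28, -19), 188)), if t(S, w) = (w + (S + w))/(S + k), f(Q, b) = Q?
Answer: -14/4114793 ≈ -3.4024e-6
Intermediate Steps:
k = 0
t(S, w) = (S + 2*w)/S (t(S, w) = (w + (S + w))/(S + 0) = (S + 2*w)/S)
m(n, u) = u - (-34 + n)/n (m(n, u) = u - (n + 2*(-17))/n = u - (n - 34)/n = u - (-34 + n)/n)
1/(-294102 + m(f(28, -19), 188)) = 1/(-294102 + (-1 + 188 + 34/28)) = 1/(-294102 + (-1 + 188 + 34*(1/28))) = 1/(-294102 + (-1 + 188 + 17/14)) = 1/(-294102 + 2635/14) = 1/(-4114793/14) = -14/4114793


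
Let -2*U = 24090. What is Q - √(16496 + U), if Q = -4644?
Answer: -4644 - √4451 ≈ -4710.7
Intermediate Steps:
U = -12045 (U = -½*24090 = -12045)
Q - √(16496 + U) = -4644 - √(16496 - 12045) = -4644 - √4451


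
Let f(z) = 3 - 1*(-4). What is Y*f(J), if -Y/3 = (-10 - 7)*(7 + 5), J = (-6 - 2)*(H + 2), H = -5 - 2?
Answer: 4284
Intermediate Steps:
H = -7
J = 40 (J = (-6 - 2)*(-7 + 2) = -8*(-5) = 40)
Y = 612 (Y = -3*(-10 - 7)*(7 + 5) = -(-51)*12 = -3*(-204) = 612)
f(z) = 7 (f(z) = 3 + 4 = 7)
Y*f(J) = 612*7 = 4284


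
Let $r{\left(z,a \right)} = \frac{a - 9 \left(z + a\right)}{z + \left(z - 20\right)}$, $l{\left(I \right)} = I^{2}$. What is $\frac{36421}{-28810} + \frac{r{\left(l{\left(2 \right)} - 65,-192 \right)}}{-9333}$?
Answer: $- \frac{93426691}{73995135} \approx -1.2626$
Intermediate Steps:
$r{\left(z,a \right)} = \frac{- 9 z - 8 a}{-20 + 2 z}$ ($r{\left(z,a \right)} = \frac{a - 9 \left(a + z\right)}{z + \left(-20 + z\right)} = \frac{a - \left(9 a + 9 z\right)}{-20 + 2 z} = \frac{- 9 z - 8 a}{-20 + 2 z}$)
$\frac{36421}{-28810} + \frac{r{\left(l{\left(2 \right)} - 65,-192 \right)}}{-9333} = \frac{36421}{-28810} + \frac{\frac{1}{2} \frac{1}{-10 + \left(2^{2} - 65\right)} \left(- 9 \left(2^{2} - 65\right) - -1536\right)}{-9333} = 36421 \left(- \frac{1}{28810}\right) + \frac{- 9 \left(4 - 65\right) + 1536}{2 \left(-10 + \left(4 - 65\right)\right)} \left(- \frac{1}{9333}\right) = - \frac{847}{670} + \frac{\left(-9\right) \left(-61\right) + 1536}{2 \left(-10 - 61\right)} \left(- \frac{1}{9333}\right) = - \frac{847}{670} + \frac{549 + 1536}{2 \left(-71\right)} \left(- \frac{1}{9333}\right) = - \frac{847}{670} + \frac{1}{2} \left(- \frac{1}{71}\right) 2085 \left(- \frac{1}{9333}\right) = - \frac{847}{670} - - \frac{695}{441762} = - \frac{847}{670} + \frac{695}{441762} = - \frac{93426691}{73995135}$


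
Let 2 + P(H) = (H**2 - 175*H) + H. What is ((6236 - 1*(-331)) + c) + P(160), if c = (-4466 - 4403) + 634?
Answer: -3910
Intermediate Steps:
c = -8235 (c = -8869 + 634 = -8235)
P(H) = -2 + H**2 - 174*H (P(H) = -2 + ((H**2 - 175*H) + H) = -2 + (H**2 - 174*H) = -2 + H**2 - 174*H)
((6236 - 1*(-331)) + c) + P(160) = ((6236 - 1*(-331)) - 8235) + (-2 + 160**2 - 174*160) = ((6236 + 331) - 8235) + (-2 + 25600 - 27840) = (6567 - 8235) - 2242 = -1668 - 2242 = -3910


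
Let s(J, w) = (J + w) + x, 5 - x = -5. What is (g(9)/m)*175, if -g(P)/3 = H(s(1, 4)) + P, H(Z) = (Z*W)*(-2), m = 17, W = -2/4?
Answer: -12600/17 ≈ -741.18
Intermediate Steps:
W = -1/2 (W = -2*1/4 = -1/2 ≈ -0.50000)
x = 10 (x = 5 - 1*(-5) = 5 + 5 = 10)
s(J, w) = 10 + J + w (s(J, w) = (J + w) + 10 = 10 + J + w)
H(Z) = Z (H(Z) = (Z*(-1/2))*(-2) = -Z/2*(-2) = Z)
g(P) = -45 - 3*P (g(P) = -3*((10 + 1 + 4) + P) = -3*(15 + P) = -45 - 3*P)
(g(9)/m)*175 = ((-45 - 3*9)/17)*175 = ((-45 - 27)*(1/17))*175 = -72*1/17*175 = -72/17*175 = -12600/17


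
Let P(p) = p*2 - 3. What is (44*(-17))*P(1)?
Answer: 748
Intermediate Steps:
P(p) = -3 + 2*p (P(p) = 2*p - 3 = -3 + 2*p)
(44*(-17))*P(1) = (44*(-17))*(-3 + 2*1) = -748*(-3 + 2) = -748*(-1) = 748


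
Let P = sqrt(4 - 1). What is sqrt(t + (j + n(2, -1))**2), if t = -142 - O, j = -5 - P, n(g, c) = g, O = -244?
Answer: sqrt(114 + 6*sqrt(3)) ≈ 11.153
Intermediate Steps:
P = sqrt(3) ≈ 1.7320
j = -5 - sqrt(3) ≈ -6.7320
t = 102 (t = -142 - 1*(-244) = -142 + 244 = 102)
sqrt(t + (j + n(2, -1))**2) = sqrt(102 + ((-5 - sqrt(3)) + 2)**2) = sqrt(102 + (-3 - sqrt(3))**2)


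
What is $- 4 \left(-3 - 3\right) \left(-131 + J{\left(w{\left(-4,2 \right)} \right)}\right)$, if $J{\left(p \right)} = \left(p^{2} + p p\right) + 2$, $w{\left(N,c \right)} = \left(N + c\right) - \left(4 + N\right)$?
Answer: $-2904$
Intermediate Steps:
$w{\left(N,c \right)} = -4 + c$
$J{\left(p \right)} = 2 + 2 p^{2}$ ($J{\left(p \right)} = \left(p^{2} + p^{2}\right) + 2 = 2 p^{2} + 2 = 2 + 2 p^{2}$)
$- 4 \left(-3 - 3\right) \left(-131 + J{\left(w{\left(-4,2 \right)} \right)}\right) = - 4 \left(-3 - 3\right) \left(-131 + \left(2 + 2 \left(-4 + 2\right)^{2}\right)\right) = \left(-4\right) \left(-6\right) \left(-131 + \left(2 + 2 \left(-2\right)^{2}\right)\right) = 24 \left(-131 + \left(2 + 2 \cdot 4\right)\right) = 24 \left(-131 + \left(2 + 8\right)\right) = 24 \left(-131 + 10\right) = 24 \left(-121\right) = -2904$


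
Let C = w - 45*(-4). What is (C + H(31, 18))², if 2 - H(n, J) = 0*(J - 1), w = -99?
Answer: 6889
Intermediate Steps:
H(n, J) = 2 (H(n, J) = 2 - 0*(J - 1) = 2 - 0*(-1 + J) = 2 - 1*0 = 2 + 0 = 2)
C = 81 (C = -99 - 45*(-4) = -99 - 1*(-180) = -99 + 180 = 81)
(C + H(31, 18))² = (81 + 2)² = 83² = 6889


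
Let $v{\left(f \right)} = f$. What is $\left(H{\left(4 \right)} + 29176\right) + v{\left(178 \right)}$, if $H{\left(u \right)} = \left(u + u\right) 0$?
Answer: $29354$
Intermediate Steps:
$H{\left(u \right)} = 0$ ($H{\left(u \right)} = 2 u 0 = 0$)
$\left(H{\left(4 \right)} + 29176\right) + v{\left(178 \right)} = \left(0 + 29176\right) + 178 = 29176 + 178 = 29354$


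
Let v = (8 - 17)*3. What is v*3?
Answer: -81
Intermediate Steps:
v = -27 (v = -9*3 = -27)
v*3 = -27*3 = -81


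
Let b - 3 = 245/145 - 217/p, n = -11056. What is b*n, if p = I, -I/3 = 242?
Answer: -580600312/10527 ≈ -55153.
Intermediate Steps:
I = -726 (I = -3*242 = -726)
p = -726
b = 105029/21054 (b = 3 + (245/145 - 217/(-726)) = 3 + (245*(1/145) - 217*(-1/726)) = 3 + (49/29 + 217/726) = 3 + 41867/21054 = 105029/21054 ≈ 4.9886)
b*n = (105029/21054)*(-11056) = -580600312/10527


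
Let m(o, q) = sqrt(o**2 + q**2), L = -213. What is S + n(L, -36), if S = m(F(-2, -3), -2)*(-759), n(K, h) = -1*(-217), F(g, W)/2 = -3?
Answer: 217 - 1518*sqrt(10) ≈ -4583.3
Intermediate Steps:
F(g, W) = -6 (F(g, W) = 2*(-3) = -6)
n(K, h) = 217
S = -1518*sqrt(10) (S = sqrt((-6)**2 + (-2)**2)*(-759) = sqrt(36 + 4)*(-759) = sqrt(40)*(-759) = (2*sqrt(10))*(-759) = -1518*sqrt(10) ≈ -4800.3)
S + n(L, -36) = -1518*sqrt(10) + 217 = 217 - 1518*sqrt(10)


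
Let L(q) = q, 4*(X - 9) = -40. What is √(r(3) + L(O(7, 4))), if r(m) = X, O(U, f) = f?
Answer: √3 ≈ 1.7320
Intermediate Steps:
X = -1 (X = 9 + (¼)*(-40) = 9 - 10 = -1)
r(m) = -1
√(r(3) + L(O(7, 4))) = √(-1 + 4) = √3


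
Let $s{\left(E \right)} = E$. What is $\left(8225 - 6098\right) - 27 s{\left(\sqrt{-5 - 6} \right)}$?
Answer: $2127 - 27 i \sqrt{11} \approx 2127.0 - 89.549 i$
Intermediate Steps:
$\left(8225 - 6098\right) - 27 s{\left(\sqrt{-5 - 6} \right)} = \left(8225 - 6098\right) - 27 \sqrt{-5 - 6} = 2127 - 27 \sqrt{-11} = 2127 - 27 i \sqrt{11}$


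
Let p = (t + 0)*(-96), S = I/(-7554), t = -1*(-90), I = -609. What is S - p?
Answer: 21755723/2518 ≈ 8640.1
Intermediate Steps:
t = 90
S = 203/2518 (S = -609/(-7554) = -609*(-1/7554) = 203/2518 ≈ 0.080620)
p = -8640 (p = (90 + 0)*(-96) = 90*(-96) = -8640)
S - p = 203/2518 - 1*(-8640) = 203/2518 + 8640 = 21755723/2518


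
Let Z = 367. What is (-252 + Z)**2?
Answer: 13225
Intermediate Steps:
(-252 + Z)**2 = (-252 + 367)**2 = 115**2 = 13225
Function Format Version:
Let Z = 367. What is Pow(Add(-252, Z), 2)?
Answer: 13225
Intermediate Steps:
Pow(Add(-252, Z), 2) = Pow(Add(-252, 367), 2) = Pow(115, 2) = 13225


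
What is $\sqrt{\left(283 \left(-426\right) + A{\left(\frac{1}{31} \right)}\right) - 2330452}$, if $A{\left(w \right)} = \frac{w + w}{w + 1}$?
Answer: $\frac{3 i \sqrt{4357351}}{4} \approx 1565.6 i$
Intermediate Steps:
$A{\left(w \right)} = \frac{2 w}{1 + w}$
$\sqrt{\left(283 \left(-426\right) + A{\left(\frac{1}{31} \right)}\right) - 2330452} = \sqrt{\left(283 \left(-426\right) + \frac{2}{31 \left(1 + \frac{1}{31}\right)}\right) - 2330452} = \sqrt{\left(-120558 + 2 \cdot \frac{1}{31} \frac{1}{1 + \frac{1}{31}}\right) - 2330452} = \sqrt{\left(-120558 + 2 \cdot \frac{1}{31} \frac{1}{\frac{32}{31}}\right) - 2330452} = \sqrt{\left(-120558 + 2 \cdot \frac{1}{31} \cdot \frac{31}{32}\right) - 2330452} = \sqrt{\left(-120558 + \frac{1}{16}\right) - 2330452} = \sqrt{- \frac{1928927}{16} - 2330452} = \sqrt{- \frac{39216159}{16}} = \frac{3 i \sqrt{4357351}}{4}$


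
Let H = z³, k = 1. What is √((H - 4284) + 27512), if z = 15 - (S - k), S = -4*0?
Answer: 6*√759 ≈ 165.30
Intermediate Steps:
S = 0
z = 16 (z = 15 - (0 - 1*1) = 15 - (0 - 1) = 15 - 1*(-1) = 15 + 1 = 16)
H = 4096 (H = 16³ = 4096)
√((H - 4284) + 27512) = √((4096 - 4284) + 27512) = √(-188 + 27512) = √27324 = 6*√759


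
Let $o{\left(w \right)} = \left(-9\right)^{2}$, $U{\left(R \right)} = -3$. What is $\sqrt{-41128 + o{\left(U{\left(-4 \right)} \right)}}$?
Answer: $i \sqrt{41047} \approx 202.6 i$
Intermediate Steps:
$o{\left(w \right)} = 81$
$\sqrt{-41128 + o{\left(U{\left(-4 \right)} \right)}} = \sqrt{-41128 + 81} = \sqrt{-41047} = i \sqrt{41047}$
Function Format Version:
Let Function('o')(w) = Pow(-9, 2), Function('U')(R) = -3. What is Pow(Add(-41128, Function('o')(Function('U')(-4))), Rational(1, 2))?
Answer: Mul(I, Pow(41047, Rational(1, 2))) ≈ Mul(202.60, I)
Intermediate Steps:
Function('o')(w) = 81
Pow(Add(-41128, Function('o')(Function('U')(-4))), Rational(1, 2)) = Pow(Add(-41128, 81), Rational(1, 2)) = Pow(-41047, Rational(1, 2)) = Mul(I, Pow(41047, Rational(1, 2)))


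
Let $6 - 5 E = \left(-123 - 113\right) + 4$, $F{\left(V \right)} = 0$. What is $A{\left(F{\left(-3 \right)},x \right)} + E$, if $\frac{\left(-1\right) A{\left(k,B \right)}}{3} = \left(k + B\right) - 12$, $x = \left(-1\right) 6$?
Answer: $\frac{508}{5} \approx 101.6$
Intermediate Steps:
$x = -6$
$E = \frac{238}{5}$ ($E = \frac{6}{5} - \frac{\left(-123 - 113\right) + 4}{5} = \frac{6}{5} - \frac{-236 + 4}{5} = \frac{6}{5} - - \frac{232}{5} = \frac{6}{5} + \frac{232}{5} = \frac{238}{5} \approx 47.6$)
$A{\left(k,B \right)} = 36 - 3 B - 3 k$ ($A{\left(k,B \right)} = - 3 \left(\left(k + B\right) - 12\right) = - 3 \left(\left(B + k\right) - 12\right) = - 3 \left(-12 + B + k\right) = 36 - 3 B - 3 k$)
$A{\left(F{\left(-3 \right)},x \right)} + E = \left(36 - -18 - 0\right) + \frac{238}{5} = \left(36 + 18 + 0\right) + \frac{238}{5} = 54 + \frac{238}{5} = \frac{508}{5}$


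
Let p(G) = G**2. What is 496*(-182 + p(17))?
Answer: 53072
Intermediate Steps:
496*(-182 + p(17)) = 496*(-182 + 17**2) = 496*(-182 + 289) = 496*107 = 53072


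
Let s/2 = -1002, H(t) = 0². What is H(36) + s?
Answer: -2004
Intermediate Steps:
H(t) = 0
s = -2004 (s = 2*(-1002) = -2004)
H(36) + s = 0 - 2004 = -2004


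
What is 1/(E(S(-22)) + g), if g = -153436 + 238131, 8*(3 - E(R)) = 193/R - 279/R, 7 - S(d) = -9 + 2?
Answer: 56/4743131 ≈ 1.1807e-5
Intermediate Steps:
S(d) = 14 (S(d) = 7 - (-9 + 2) = 7 - 1*(-7) = 7 + 7 = 14)
E(R) = 3 + 43/(4*R) (E(R) = 3 - (193/R - 279/R)/8 = 3 - (-43)/(4*R) = 3 + 43/(4*R))
g = 84695
1/(E(S(-22)) + g) = 1/((3 + (43/4)/14) + 84695) = 1/((3 + (43/4)*(1/14)) + 84695) = 1/((3 + 43/56) + 84695) = 1/(211/56 + 84695) = 1/(4743131/56) = 56/4743131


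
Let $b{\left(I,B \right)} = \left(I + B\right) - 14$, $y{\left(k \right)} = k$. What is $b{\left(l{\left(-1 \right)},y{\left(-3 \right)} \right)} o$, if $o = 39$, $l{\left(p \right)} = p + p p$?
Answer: $-663$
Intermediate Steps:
$l{\left(p \right)} = p + p^{2}$
$b{\left(I,B \right)} = -14 + B + I$ ($b{\left(I,B \right)} = \left(B + I\right) - 14 = -14 + B + I$)
$b{\left(l{\left(-1 \right)},y{\left(-3 \right)} \right)} o = \left(-14 - 3 - \left(1 - 1\right)\right) 39 = \left(-14 - 3 - 0\right) 39 = \left(-14 - 3 + 0\right) 39 = \left(-17\right) 39 = -663$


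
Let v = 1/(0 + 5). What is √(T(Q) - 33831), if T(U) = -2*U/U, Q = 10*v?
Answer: I*√33833 ≈ 183.94*I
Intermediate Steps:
v = ⅕ (v = 1/5 = ⅕ ≈ 0.20000)
Q = 2 (Q = 10*(⅕) = 2)
T(U) = -2 (T(U) = -2*1 = -2)
√(T(Q) - 33831) = √(-2 - 33831) = √(-33833) = I*√33833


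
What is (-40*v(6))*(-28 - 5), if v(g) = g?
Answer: 7920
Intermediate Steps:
(-40*v(6))*(-28 - 5) = (-40*6)*(-28 - 5) = -240*(-33) = 7920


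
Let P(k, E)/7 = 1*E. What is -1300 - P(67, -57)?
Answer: -901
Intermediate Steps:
P(k, E) = 7*E (P(k, E) = 7*(1*E) = 7*E)
-1300 - P(67, -57) = -1300 - 7*(-57) = -1300 - 1*(-399) = -1300 + 399 = -901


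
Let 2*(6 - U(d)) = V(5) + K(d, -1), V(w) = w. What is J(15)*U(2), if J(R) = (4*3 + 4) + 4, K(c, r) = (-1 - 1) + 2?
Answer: 70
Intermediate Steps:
K(c, r) = 0 (K(c, r) = -2 + 2 = 0)
J(R) = 20 (J(R) = (12 + 4) + 4 = 16 + 4 = 20)
U(d) = 7/2 (U(d) = 6 - (5 + 0)/2 = 6 - 1/2*5 = 6 - 5/2 = 7/2)
J(15)*U(2) = 20*(7/2) = 70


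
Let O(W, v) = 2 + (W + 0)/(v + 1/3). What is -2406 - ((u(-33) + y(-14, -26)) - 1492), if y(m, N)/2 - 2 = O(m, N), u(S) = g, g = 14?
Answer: -10308/11 ≈ -937.09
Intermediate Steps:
O(W, v) = 2 + W/(1/3 + v) (O(W, v) = 2 + W/(v + 1/3) = 2 + W/(1/3 + v))
u(S) = 14
y(m, N) = 4 + 2*(2 + 3*m + 6*N)/(1 + 3*N) (y(m, N) = 4 + 2*((2 + 3*m + 6*N)/(1 + 3*N)) = 4 + 2*(2 + 3*m + 6*N)/(1 + 3*N))
-2406 - ((u(-33) + y(-14, -26)) - 1492) = -2406 - ((14 + 2*(4 + 3*(-14) + 12*(-26))/(1 + 3*(-26))) - 1492) = -2406 - ((14 + 2*(4 - 42 - 312)/(1 - 78)) - 1492) = -2406 - ((14 + 2*(-350)/(-77)) - 1492) = -2406 - ((14 + 2*(-1/77)*(-350)) - 1492) = -2406 - ((14 + 100/11) - 1492) = -2406 - (254/11 - 1492) = -2406 - 1*(-16158/11) = -2406 + 16158/11 = -10308/11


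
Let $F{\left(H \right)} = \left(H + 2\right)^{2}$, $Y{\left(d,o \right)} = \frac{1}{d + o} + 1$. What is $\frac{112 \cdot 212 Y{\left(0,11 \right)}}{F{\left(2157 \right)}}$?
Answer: $\frac{284928}{51274091} \approx 0.005557$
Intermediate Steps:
$Y{\left(d,o \right)} = 1 + \frac{1}{d + o}$
$F{\left(H \right)} = \left(2 + H\right)^{2}$
$\frac{112 \cdot 212 Y{\left(0,11 \right)}}{F{\left(2157 \right)}} = \frac{112 \cdot 212 \frac{1 + 0 + 11}{0 + 11}}{\left(2 + 2157\right)^{2}} = \frac{23744 \cdot \frac{1}{11} \cdot 12}{2159^{2}} = \frac{23744 \cdot \frac{1}{11} \cdot 12}{4661281} = 23744 \cdot \frac{12}{11} \cdot \frac{1}{4661281} = \frac{284928}{11} \cdot \frac{1}{4661281} = \frac{284928}{51274091}$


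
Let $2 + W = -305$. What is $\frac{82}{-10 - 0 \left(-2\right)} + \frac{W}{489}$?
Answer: $- \frac{21584}{2445} \approx -8.8278$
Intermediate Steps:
$W = -307$ ($W = -2 - 305 = -307$)
$\frac{82}{-10 - 0 \left(-2\right)} + \frac{W}{489} = \frac{82}{-10 - 0 \left(-2\right)} - \frac{307}{489} = \frac{82}{-10 - 0} - \frac{307}{489} = \frac{82}{-10 + 0} - \frac{307}{489} = \frac{82}{-10} - \frac{307}{489} = 82 \left(- \frac{1}{10}\right) - \frac{307}{489} = - \frac{41}{5} - \frac{307}{489} = - \frac{21584}{2445}$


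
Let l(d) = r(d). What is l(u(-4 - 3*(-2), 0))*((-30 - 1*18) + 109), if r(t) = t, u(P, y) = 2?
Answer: 122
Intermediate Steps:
l(d) = d
l(u(-4 - 3*(-2), 0))*((-30 - 1*18) + 109) = 2*((-30 - 1*18) + 109) = 2*((-30 - 18) + 109) = 2*(-48 + 109) = 2*61 = 122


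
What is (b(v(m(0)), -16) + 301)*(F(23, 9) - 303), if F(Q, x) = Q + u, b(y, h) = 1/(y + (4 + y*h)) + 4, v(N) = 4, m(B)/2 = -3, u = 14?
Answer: -324501/4 ≈ -81125.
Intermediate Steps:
m(B) = -6 (m(B) = 2*(-3) = -6)
b(y, h) = 4 + 1/(4 + y + h*y) (b(y, h) = 1/(y + (4 + h*y)) + 4 = 1/(4 + y + h*y) + 4 = 4 + 1/(4 + y + h*y))
F(Q, x) = 14 + Q (F(Q, x) = Q + 14 = 14 + Q)
(b(v(m(0)), -16) + 301)*(F(23, 9) - 303) = ((17 + 4*4 + 4*(-16)*4)/(4 + 4 - 16*4) + 301)*((14 + 23) - 303) = ((17 + 16 - 256)/(4 + 4 - 64) + 301)*(37 - 303) = (-223/(-56) + 301)*(-266) = (-1/56*(-223) + 301)*(-266) = (223/56 + 301)*(-266) = (17079/56)*(-266) = -324501/4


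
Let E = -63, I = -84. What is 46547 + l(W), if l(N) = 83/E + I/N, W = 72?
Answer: 5864609/126 ≈ 46545.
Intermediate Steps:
l(N) = -83/63 - 84/N (l(N) = 83/(-63) - 84/N = 83*(-1/63) - 84/N = -83/63 - 84/N)
46547 + l(W) = 46547 + (-83/63 - 84/72) = 46547 + (-83/63 - 84*1/72) = 46547 + (-83/63 - 7/6) = 46547 - 313/126 = 5864609/126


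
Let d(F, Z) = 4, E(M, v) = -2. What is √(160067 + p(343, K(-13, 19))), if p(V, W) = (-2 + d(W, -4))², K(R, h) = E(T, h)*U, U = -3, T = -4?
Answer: √160071 ≈ 400.09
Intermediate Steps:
K(R, h) = 6 (K(R, h) = -2*(-3) = 6)
p(V, W) = 4 (p(V, W) = (-2 + 4)² = 2² = 4)
√(160067 + p(343, K(-13, 19))) = √(160067 + 4) = √160071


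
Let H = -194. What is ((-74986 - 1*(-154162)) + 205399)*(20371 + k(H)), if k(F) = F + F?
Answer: 5686662225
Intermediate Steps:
k(F) = 2*F
((-74986 - 1*(-154162)) + 205399)*(20371 + k(H)) = ((-74986 - 1*(-154162)) + 205399)*(20371 + 2*(-194)) = ((-74986 + 154162) + 205399)*(20371 - 388) = (79176 + 205399)*19983 = 284575*19983 = 5686662225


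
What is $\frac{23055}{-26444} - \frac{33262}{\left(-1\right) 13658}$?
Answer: $\frac{282347569}{180586076} \approx 1.5635$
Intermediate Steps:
$\frac{23055}{-26444} - \frac{33262}{\left(-1\right) 13658} = 23055 \left(- \frac{1}{26444}\right) - \frac{33262}{-13658} = - \frac{23055}{26444} - - \frac{16631}{6829} = - \frac{23055}{26444} + \frac{16631}{6829} = \frac{282347569}{180586076}$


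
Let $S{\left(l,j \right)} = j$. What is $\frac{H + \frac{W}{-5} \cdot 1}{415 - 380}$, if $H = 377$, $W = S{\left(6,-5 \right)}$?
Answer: $\frac{54}{5} \approx 10.8$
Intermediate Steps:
$W = -5$
$\frac{H + \frac{W}{-5} \cdot 1}{415 - 380} = \frac{377 + \frac{1}{-5} \left(-5\right) 1}{415 - 380} = \frac{377 + \left(- \frac{1}{5}\right) \left(-5\right) 1}{35} = \left(377 + 1 \cdot 1\right) \frac{1}{35} = \left(377 + 1\right) \frac{1}{35} = 378 \cdot \frac{1}{35} = \frac{54}{5}$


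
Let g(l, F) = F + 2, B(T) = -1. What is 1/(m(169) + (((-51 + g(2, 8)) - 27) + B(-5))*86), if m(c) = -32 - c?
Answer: -1/6135 ≈ -0.00016300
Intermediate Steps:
g(l, F) = 2 + F
1/(m(169) + (((-51 + g(2, 8)) - 27) + B(-5))*86) = 1/((-32 - 1*169) + (((-51 + (2 + 8)) - 27) - 1)*86) = 1/((-32 - 169) + (((-51 + 10) - 27) - 1)*86) = 1/(-201 + ((-41 - 27) - 1)*86) = 1/(-201 + (-68 - 1)*86) = 1/(-201 - 69*86) = 1/(-201 - 5934) = 1/(-6135) = -1/6135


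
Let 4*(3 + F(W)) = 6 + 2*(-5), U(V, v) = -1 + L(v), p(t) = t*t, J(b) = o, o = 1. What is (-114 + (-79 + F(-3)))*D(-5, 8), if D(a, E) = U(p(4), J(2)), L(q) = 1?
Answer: 0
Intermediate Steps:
J(b) = 1
p(t) = t²
U(V, v) = 0 (U(V, v) = -1 + 1 = 0)
D(a, E) = 0
F(W) = -4 (F(W) = -3 + (6 + 2*(-5))/4 = -3 + (6 - 10)/4 = -3 + (¼)*(-4) = -3 - 1 = -4)
(-114 + (-79 + F(-3)))*D(-5, 8) = (-114 + (-79 - 4))*0 = (-114 - 83)*0 = -197*0 = 0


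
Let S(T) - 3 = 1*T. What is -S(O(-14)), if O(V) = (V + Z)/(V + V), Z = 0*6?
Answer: -7/2 ≈ -3.5000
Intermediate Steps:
Z = 0
O(V) = 1/2 (O(V) = (V + 0)/(V + V) = V/((2*V)) = V*(1/(2*V)) = 1/2)
S(T) = 3 + T (S(T) = 3 + 1*T = 3 + T)
-S(O(-14)) = -(3 + 1/2) = -1*7/2 = -7/2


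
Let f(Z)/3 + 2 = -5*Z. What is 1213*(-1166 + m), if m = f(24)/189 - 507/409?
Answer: -36543033293/25767 ≈ -1.4182e+6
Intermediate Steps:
f(Z) = -6 - 15*Z (f(Z) = -6 + 3*(-5*Z) = -6 - 15*Z)
m = -81839/25767 (m = (-6 - 15*24)/189 - 507/409 = (-6 - 360)*(1/189) - 507*1/409 = -366*1/189 - 507/409 = -122/63 - 507/409 = -81839/25767 ≈ -3.1761)
1213*(-1166 + m) = 1213*(-1166 - 81839/25767) = 1213*(-30126161/25767) = -36543033293/25767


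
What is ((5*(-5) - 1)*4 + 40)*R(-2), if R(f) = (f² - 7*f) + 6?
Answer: -1536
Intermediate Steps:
R(f) = 6 + f² - 7*f
((5*(-5) - 1)*4 + 40)*R(-2) = ((5*(-5) - 1)*4 + 40)*(6 + (-2)² - 7*(-2)) = ((-25 - 1)*4 + 40)*(6 + 4 + 14) = (-26*4 + 40)*24 = (-104 + 40)*24 = -64*24 = -1536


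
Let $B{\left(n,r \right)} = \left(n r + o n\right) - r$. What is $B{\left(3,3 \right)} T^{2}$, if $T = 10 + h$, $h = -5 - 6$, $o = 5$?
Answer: $21$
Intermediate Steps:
$h = -11$ ($h = -5 - 6 = -11$)
$B{\left(n,r \right)} = - r + 5 n + n r$ ($B{\left(n,r \right)} = \left(n r + 5 n\right) - r = \left(5 n + n r\right) - r = - r + 5 n + n r$)
$T = -1$ ($T = 10 - 11 = -1$)
$B{\left(3,3 \right)} T^{2} = \left(\left(-1\right) 3 + 5 \cdot 3 + 3 \cdot 3\right) \left(-1\right)^{2} = \left(-3 + 15 + 9\right) 1 = 21 \cdot 1 = 21$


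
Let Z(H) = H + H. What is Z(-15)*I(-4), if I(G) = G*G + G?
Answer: -360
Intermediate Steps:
I(G) = G + G**2 (I(G) = G**2 + G = G + G**2)
Z(H) = 2*H
Z(-15)*I(-4) = (2*(-15))*(-4*(1 - 4)) = -(-120)*(-3) = -30*12 = -360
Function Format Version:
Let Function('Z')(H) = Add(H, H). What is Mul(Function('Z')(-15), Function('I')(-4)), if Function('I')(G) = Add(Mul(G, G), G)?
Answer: -360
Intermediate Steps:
Function('I')(G) = Add(G, Pow(G, 2)) (Function('I')(G) = Add(Pow(G, 2), G) = Add(G, Pow(G, 2)))
Function('Z')(H) = Mul(2, H)
Mul(Function('Z')(-15), Function('I')(-4)) = Mul(Mul(2, -15), Mul(-4, Add(1, -4))) = Mul(-30, Mul(-4, -3)) = Mul(-30, 12) = -360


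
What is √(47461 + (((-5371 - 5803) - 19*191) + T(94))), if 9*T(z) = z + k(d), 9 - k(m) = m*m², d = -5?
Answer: 5*√11766/3 ≈ 180.79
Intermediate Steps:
k(m) = 9 - m³ (k(m) = 9 - m*m² = 9 - m³)
T(z) = 134/9 + z/9 (T(z) = (z + (9 - 1*(-5)³))/9 = (z + (9 - 1*(-125)))/9 = (z + (9 + 125))/9 = (z + 134)/9 = (134 + z)/9 = 134/9 + z/9)
√(47461 + (((-5371 - 5803) - 19*191) + T(94))) = √(47461 + (((-5371 - 5803) - 19*191) + (134/9 + (⅑)*94))) = √(47461 + ((-11174 - 3629) + (134/9 + 94/9))) = √(47461 + (-14803 + 76/3)) = √(47461 - 44333/3) = √(98050/3) = 5*√11766/3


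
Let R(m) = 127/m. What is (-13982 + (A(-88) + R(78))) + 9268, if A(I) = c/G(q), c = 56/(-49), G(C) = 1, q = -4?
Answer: -2573579/546 ≈ -4713.5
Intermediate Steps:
c = -8/7 (c = 56*(-1/49) = -8/7 ≈ -1.1429)
A(I) = -8/7 (A(I) = -8/7/1 = -8/7*1 = -8/7)
(-13982 + (A(-88) + R(78))) + 9268 = (-13982 + (-8/7 + 127/78)) + 9268 = (-13982 + 265/546) + 9268 = -7633907/546 + 9268 = -2573579/546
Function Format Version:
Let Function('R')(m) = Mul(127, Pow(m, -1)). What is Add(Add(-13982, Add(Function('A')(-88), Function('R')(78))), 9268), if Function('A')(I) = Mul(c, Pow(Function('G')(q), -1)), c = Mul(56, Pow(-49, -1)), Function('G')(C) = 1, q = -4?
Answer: Rational(-2573579, 546) ≈ -4713.5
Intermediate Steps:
c = Rational(-8, 7) (c = Mul(56, Rational(-1, 49)) = Rational(-8, 7) ≈ -1.1429)
Function('A')(I) = Rational(-8, 7) (Function('A')(I) = Mul(Rational(-8, 7), Pow(1, -1)) = Mul(Rational(-8, 7), 1) = Rational(-8, 7))
Add(Add(-13982, Add(Function('A')(-88), Function('R')(78))), 9268) = Add(Add(-13982, Add(Rational(-8, 7), Mul(127, Pow(78, -1)))), 9268) = Add(Add(-13982, Add(Rational(-8, 7), Mul(127, Rational(1, 78)))), 9268) = Add(Add(-13982, Add(Rational(-8, 7), Rational(127, 78))), 9268) = Add(Add(-13982, Rational(265, 546)), 9268) = Add(Rational(-7633907, 546), 9268) = Rational(-2573579, 546)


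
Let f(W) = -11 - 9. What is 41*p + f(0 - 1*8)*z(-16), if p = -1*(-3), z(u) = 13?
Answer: -137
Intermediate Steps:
f(W) = -20
p = 3
41*p + f(0 - 1*8)*z(-16) = 41*3 - 20*13 = 123 - 260 = -137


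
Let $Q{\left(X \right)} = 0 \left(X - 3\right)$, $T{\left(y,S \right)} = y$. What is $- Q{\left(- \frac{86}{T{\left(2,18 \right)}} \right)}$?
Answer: $0$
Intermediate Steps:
$Q{\left(X \right)} = 0$ ($Q{\left(X \right)} = 0 \left(-3 + X\right) = 0$)
$- Q{\left(- \frac{86}{T{\left(2,18 \right)}} \right)} = \left(-1\right) 0 = 0$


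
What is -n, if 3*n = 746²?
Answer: -556516/3 ≈ -1.8551e+5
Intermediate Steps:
n = 556516/3 (n = (⅓)*746² = (⅓)*556516 = 556516/3 ≈ 1.8551e+5)
-n = -1*556516/3 = -556516/3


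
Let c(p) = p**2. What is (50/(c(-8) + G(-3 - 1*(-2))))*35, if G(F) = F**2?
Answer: 350/13 ≈ 26.923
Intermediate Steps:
(50/(c(-8) + G(-3 - 1*(-2))))*35 = (50/((-8)**2 + (-3 - 1*(-2))**2))*35 = (50/(64 + (-3 + 2)**2))*35 = (50/(64 + (-1)**2))*35 = (50/(64 + 1))*35 = (50/65)*35 = (50*(1/65))*35 = (10/13)*35 = 350/13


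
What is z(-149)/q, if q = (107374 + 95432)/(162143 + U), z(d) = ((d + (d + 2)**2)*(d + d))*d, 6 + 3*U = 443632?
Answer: 443109321640300/304209 ≈ 1.4566e+9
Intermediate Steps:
U = 443626/3 (U = -2 + (1/3)*443632 = -2 + 443632/3 = 443626/3 ≈ 1.4788e+5)
z(d) = 2*d**2*(d + (2 + d)**2) (z(d) = ((d + (2 + d)**2)*(2*d))*d = (2*d*(d + (2 + d)**2))*d = 2*d**2*(d + (2 + d)**2))
q = 608418/930055 (q = (107374 + 95432)/(162143 + 443626/3) = 202806/(930055/3) = 202806*(3/930055) = 608418/930055 ≈ 0.65417)
z(-149)/q = (2*(-149)**2*(-149 + (2 - 149)**2))/(608418/930055) = (2*22201*(-149 + (-147)**2))*(930055/608418) = (2*22201*(-149 + 21609))*(930055/608418) = (2*22201*21460)*(930055/608418) = 952866920*(930055/608418) = 443109321640300/304209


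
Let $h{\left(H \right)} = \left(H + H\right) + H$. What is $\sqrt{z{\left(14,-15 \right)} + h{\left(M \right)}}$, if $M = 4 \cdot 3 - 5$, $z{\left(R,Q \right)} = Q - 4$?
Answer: $\sqrt{2} \approx 1.4142$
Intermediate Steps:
$z{\left(R,Q \right)} = -4 + Q$
$M = 7$ ($M = 12 - 5 = 7$)
$h{\left(H \right)} = 3 H$ ($h{\left(H \right)} = 2 H + H = 3 H$)
$\sqrt{z{\left(14,-15 \right)} + h{\left(M \right)}} = \sqrt{\left(-4 - 15\right) + 3 \cdot 7} = \sqrt{-19 + 21} = \sqrt{2}$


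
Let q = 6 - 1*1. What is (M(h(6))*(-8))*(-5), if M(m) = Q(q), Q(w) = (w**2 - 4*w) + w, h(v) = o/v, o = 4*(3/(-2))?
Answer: 400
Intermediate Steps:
q = 5 (q = 6 - 1 = 5)
o = -6 (o = 4*(3*(-1/2)) = 4*(-3/2) = -6)
h(v) = -6/v
Q(w) = w**2 - 3*w
M(m) = 10 (M(m) = 5*(-3 + 5) = 5*2 = 10)
(M(h(6))*(-8))*(-5) = (10*(-8))*(-5) = -80*(-5) = 400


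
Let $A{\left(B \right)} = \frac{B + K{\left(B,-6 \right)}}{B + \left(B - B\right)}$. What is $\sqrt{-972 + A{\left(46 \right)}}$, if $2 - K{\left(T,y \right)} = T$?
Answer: $\frac{i \sqrt{514165}}{23} \approx 31.176 i$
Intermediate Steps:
$K{\left(T,y \right)} = 2 - T$
$A{\left(B \right)} = \frac{2}{B}$ ($A{\left(B \right)} = \frac{B - \left(-2 + B\right)}{B + \left(B - B\right)} = \frac{2}{B + 0} = \frac{2}{B}$)
$\sqrt{-972 + A{\left(46 \right)}} = \sqrt{-972 + \frac{2}{46}} = \sqrt{-972 + 2 \cdot \frac{1}{46}} = \sqrt{-972 + \frac{1}{23}} = \sqrt{- \frac{22355}{23}} = \frac{i \sqrt{514165}}{23}$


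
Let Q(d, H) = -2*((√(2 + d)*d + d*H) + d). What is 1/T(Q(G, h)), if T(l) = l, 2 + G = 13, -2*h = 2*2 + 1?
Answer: -3/473 - 2*√13/473 ≈ -0.021588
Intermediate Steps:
h = -5/2 (h = -(2*2 + 1)/2 = -(4 + 1)/2 = -½*5 = -5/2 ≈ -2.5000)
G = 11 (G = -2 + 13 = 11)
Q(d, H) = -2*d - 2*H*d - 2*d*√(2 + d) (Q(d, H) = -2*((d*√(2 + d) + H*d) + d) = -2*((H*d + d*√(2 + d)) + d) = -2*(d + H*d + d*√(2 + d)) = -2*d - 2*H*d - 2*d*√(2 + d))
1/T(Q(G, h)) = 1/(-2*11*(1 - 5/2 + √(2 + 11))) = 1/(-2*11*(1 - 5/2 + √13)) = 1/(-2*11*(-3/2 + √13)) = 1/(33 - 22*√13)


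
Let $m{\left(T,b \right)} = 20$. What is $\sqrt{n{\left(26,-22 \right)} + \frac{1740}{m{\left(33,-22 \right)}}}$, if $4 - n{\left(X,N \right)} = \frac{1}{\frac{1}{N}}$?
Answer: $\sqrt{113} \approx 10.63$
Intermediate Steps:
$n{\left(X,N \right)} = 4 - N$ ($n{\left(X,N \right)} = 4 - \frac{1}{\frac{1}{N}} = 4 - N$)
$\sqrt{n{\left(26,-22 \right)} + \frac{1740}{m{\left(33,-22 \right)}}} = \sqrt{\left(4 - -22\right) + \frac{1740}{20}} = \sqrt{\left(4 + 22\right) + 1740 \cdot \frac{1}{20}} = \sqrt{26 + 87} = \sqrt{113}$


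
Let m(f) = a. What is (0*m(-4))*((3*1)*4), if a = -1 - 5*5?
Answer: 0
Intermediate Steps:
a = -26 (a = -1 - 25 = -26)
m(f) = -26
(0*m(-4))*((3*1)*4) = (0*(-26))*((3*1)*4) = 0*(3*4) = 0*12 = 0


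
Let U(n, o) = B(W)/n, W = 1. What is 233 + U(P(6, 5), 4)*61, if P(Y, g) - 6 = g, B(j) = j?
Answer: 2624/11 ≈ 238.55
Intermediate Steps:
P(Y, g) = 6 + g
U(n, o) = 1/n
233 + U(P(6, 5), 4)*61 = 233 + 61/(6 + 5) = 233 + 61/11 = 2624/11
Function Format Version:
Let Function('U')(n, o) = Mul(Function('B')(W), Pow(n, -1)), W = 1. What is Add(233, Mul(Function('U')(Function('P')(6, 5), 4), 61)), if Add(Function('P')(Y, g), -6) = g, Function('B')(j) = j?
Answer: Rational(2624, 11) ≈ 238.55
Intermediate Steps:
Function('P')(Y, g) = Add(6, g)
Function('U')(n, o) = Pow(n, -1) (Function('U')(n, o) = Mul(1, Pow(n, -1)) = Pow(n, -1))
Add(233, Mul(Function('U')(Function('P')(6, 5), 4), 61)) = Add(233, Mul(Pow(Add(6, 5), -1), 61)) = Add(233, Mul(Pow(11, -1), 61)) = Add(233, Mul(Rational(1, 11), 61)) = Add(233, Rational(61, 11)) = Rational(2624, 11)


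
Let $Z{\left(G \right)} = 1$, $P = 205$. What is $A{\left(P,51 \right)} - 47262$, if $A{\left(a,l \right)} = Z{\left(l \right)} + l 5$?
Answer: $-47006$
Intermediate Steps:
$A{\left(a,l \right)} = 1 + 5 l$ ($A{\left(a,l \right)} = 1 + l 5 = 1 + 5 l$)
$A{\left(P,51 \right)} - 47262 = \left(1 + 5 \cdot 51\right) - 47262 = \left(1 + 255\right) - 47262 = 256 - 47262 = -47006$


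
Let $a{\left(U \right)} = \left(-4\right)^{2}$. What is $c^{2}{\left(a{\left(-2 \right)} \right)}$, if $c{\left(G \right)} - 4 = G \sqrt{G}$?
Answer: $4624$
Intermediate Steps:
$a{\left(U \right)} = 16$
$c{\left(G \right)} = 4 + G^{\frac{3}{2}}$ ($c{\left(G \right)} = 4 + G \sqrt{G} = 4 + G^{\frac{3}{2}}$)
$c^{2}{\left(a{\left(-2 \right)} \right)} = \left(4 + 16^{\frac{3}{2}}\right)^{2} = \left(4 + 64\right)^{2} = 68^{2} = 4624$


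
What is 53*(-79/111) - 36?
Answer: -8183/111 ≈ -73.721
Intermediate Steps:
53*(-79/111) - 36 = -4187/111 - 36 = -8183/111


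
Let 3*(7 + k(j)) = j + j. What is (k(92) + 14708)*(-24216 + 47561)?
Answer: 1033880015/3 ≈ 3.4463e+8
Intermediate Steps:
k(j) = -7 + 2*j/3 (k(j) = -7 + (j + j)/3 = -7 + (2*j)/3 = -7 + 2*j/3)
(k(92) + 14708)*(-24216 + 47561) = ((-7 + (⅔)*92) + 14708)*(-24216 + 47561) = ((-7 + 184/3) + 14708)*23345 = (163/3 + 14708)*23345 = (44287/3)*23345 = 1033880015/3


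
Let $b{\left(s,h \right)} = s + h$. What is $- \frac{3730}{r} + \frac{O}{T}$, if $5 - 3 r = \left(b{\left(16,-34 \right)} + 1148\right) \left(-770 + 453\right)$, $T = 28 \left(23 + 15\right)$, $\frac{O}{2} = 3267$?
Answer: $\frac{77622355}{12704692} \approx 6.1097$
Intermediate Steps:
$O = 6534$ ($O = 2 \cdot 3267 = 6534$)
$T = 1064$ ($T = 28 \cdot 38 = 1064$)
$b{\left(s,h \right)} = h + s$
$r = 119405$ ($r = \frac{5}{3} - \frac{\left(\left(-34 + 16\right) + 1148\right) \left(-770 + 453\right)}{3} = \frac{5}{3} - \frac{\left(-18 + 1148\right) \left(-317\right)}{3} = \frac{5}{3} - \frac{1130 \left(-317\right)}{3} = \frac{5}{3} - - \frac{358210}{3} = \frac{5}{3} + \frac{358210}{3} = 119405$)
$- \frac{3730}{r} + \frac{O}{T} = - \frac{3730}{119405} + \frac{6534}{1064} = \left(-3730\right) \frac{1}{119405} + 6534 \cdot \frac{1}{1064} = - \frac{746}{23881} + \frac{3267}{532} = \frac{77622355}{12704692}$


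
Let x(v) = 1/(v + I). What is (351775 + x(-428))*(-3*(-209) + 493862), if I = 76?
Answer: 61230001032711/352 ≈ 1.7395e+11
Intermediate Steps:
x(v) = 1/(76 + v) (x(v) = 1/(v + 76) = 1/(76 + v))
(351775 + x(-428))*(-3*(-209) + 493862) = (351775 + 1/(76 - 428))*(-3*(-209) + 493862) = (351775 + 1/(-352))*(627 + 493862) = (351775 - 1/352)*494489 = (123824799/352)*494489 = 61230001032711/352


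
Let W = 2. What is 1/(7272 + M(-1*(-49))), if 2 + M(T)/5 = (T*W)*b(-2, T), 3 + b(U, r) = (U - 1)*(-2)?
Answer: 1/8732 ≈ 0.00011452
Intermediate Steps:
b(U, r) = -1 - 2*U (b(U, r) = -3 + (U - 1)*(-2) = -3 + (-1 + U)*(-2) = -3 + (2 - 2*U) = -1 - 2*U)
M(T) = -10 + 30*T (M(T) = -10 + 5*((T*2)*(-1 - 2*(-2))) = -10 + 5*((2*T)*(-1 + 4)) = -10 + 5*((2*T)*3) = -10 + 5*(6*T) = -10 + 30*T)
1/(7272 + M(-1*(-49))) = 1/(7272 + (-10 + 30*(-1*(-49)))) = 1/(7272 + (-10 + 30*49)) = 1/(7272 + (-10 + 1470)) = 1/(7272 + 1460) = 1/8732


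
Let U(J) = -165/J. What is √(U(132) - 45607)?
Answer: I*√182433/2 ≈ 213.56*I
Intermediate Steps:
√(U(132) - 45607) = √(-165/132 - 45607) = √(-165*1/132 - 45607) = √(-5/4 - 45607) = √(-182433/4) = I*√182433/2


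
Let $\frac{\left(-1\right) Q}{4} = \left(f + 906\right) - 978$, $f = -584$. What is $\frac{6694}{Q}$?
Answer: $\frac{3347}{1312} \approx 2.5511$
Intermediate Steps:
$Q = 2624$ ($Q = - 4 \left(\left(-584 + 906\right) - 978\right) = - 4 \left(322 - 978\right) = \left(-4\right) \left(-656\right) = 2624$)
$\frac{6694}{Q} = \frac{6694}{2624} = 6694 \cdot \frac{1}{2624} = \frac{3347}{1312}$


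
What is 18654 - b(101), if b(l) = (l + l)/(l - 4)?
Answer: 1809236/97 ≈ 18652.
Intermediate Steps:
b(l) = 2*l/(-4 + l) (b(l) = (2*l)/(-4 + l) = 2*l/(-4 + l))
18654 - b(101) = 18654 - 2*101/(-4 + 101) = 18654 - 2*101/97 = 18654 - 1*202/97 = 18654 - 202/97 = 1809236/97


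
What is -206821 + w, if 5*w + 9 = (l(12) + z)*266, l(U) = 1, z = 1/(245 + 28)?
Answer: -40320034/195 ≈ -2.0677e+5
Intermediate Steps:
z = 1/273 ≈ 0.0036630
w = 10061/195 (w = -9/5 + ((1 + 1/273)*266)/5 = -9/5 + ((274/273)*266)/5 = -9/5 + (⅕)*(10412/39) = -9/5 + 10412/195 = 10061/195 ≈ 51.595)
-206821 + w = -206821 + 10061/195 = -40320034/195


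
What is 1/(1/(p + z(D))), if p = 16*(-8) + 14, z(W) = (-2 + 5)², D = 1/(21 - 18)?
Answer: -105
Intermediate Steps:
D = ⅓ (D = 1/3 = ⅓ ≈ 0.33333)
z(W) = 9 (z(W) = 3² = 9)
p = -114 (p = -128 + 14 = -114)
1/(1/(p + z(D))) = 1/(1/(-114 + 9)) = 1/(1/(-105)) = 1/(-1/105) = -105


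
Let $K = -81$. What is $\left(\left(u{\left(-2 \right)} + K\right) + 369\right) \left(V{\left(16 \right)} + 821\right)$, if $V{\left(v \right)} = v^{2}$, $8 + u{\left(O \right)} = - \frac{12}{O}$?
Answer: $308022$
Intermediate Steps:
$u{\left(O \right)} = -8 - \frac{12}{O}$
$\left(\left(u{\left(-2 \right)} + K\right) + 369\right) \left(V{\left(16 \right)} + 821\right) = \left(\left(\left(-8 - \frac{12}{-2}\right) - 81\right) + 369\right) \left(16^{2} + 821\right) = \left(\left(\left(-8 - -6\right) - 81\right) + 369\right) \left(256 + 821\right) = \left(\left(\left(-8 + 6\right) - 81\right) + 369\right) 1077 = \left(\left(-2 - 81\right) + 369\right) 1077 = \left(-83 + 369\right) 1077 = 286 \cdot 1077 = 308022$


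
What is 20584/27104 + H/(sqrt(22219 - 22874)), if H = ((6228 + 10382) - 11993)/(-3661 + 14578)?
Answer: 2573/3388 - 513*I*sqrt(655)/794515 ≈ 0.75945 - 0.016525*I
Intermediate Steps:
H = 513/1213 (H = (16610 - 11993)/10917 = 4617*(1/10917) = 513/1213 ≈ 0.42292)
20584/27104 + H/(sqrt(22219 - 22874)) = 20584/27104 + 513/(1213*(sqrt(22219 - 22874))) = 20584*(1/27104) + 513/(1213*(sqrt(-655))) = 2573/3388 + 513/(1213*((I*sqrt(655)))) = 2573/3388 + 513*(-I*sqrt(655)/655)/1213 = 2573/3388 - 513*I*sqrt(655)/794515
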